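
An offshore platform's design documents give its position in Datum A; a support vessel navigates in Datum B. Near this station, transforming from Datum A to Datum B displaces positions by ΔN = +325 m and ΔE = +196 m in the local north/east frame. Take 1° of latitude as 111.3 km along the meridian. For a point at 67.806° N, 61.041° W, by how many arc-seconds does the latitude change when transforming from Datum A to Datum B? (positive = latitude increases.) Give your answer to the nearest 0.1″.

1° of latitude = 111.3 km, so Δφ = 325.0 / 111300 = 0.0029200° = 10.512″.

Δφ = 10.5″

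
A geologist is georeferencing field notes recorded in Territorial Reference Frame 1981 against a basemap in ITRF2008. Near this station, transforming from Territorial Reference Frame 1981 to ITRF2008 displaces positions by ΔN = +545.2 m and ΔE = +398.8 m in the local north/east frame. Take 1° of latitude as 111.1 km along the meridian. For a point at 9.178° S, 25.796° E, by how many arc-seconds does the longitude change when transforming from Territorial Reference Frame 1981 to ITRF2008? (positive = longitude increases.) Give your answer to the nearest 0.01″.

At latitude -9.178°, cos φ = 0.987198.
1° of longitude at this latitude = 111.1 × cos φ = 109.68 km, so Δλ = 398.8 / 109677.7 = 0.0036361° = 13.090″.

Δλ = 13.09″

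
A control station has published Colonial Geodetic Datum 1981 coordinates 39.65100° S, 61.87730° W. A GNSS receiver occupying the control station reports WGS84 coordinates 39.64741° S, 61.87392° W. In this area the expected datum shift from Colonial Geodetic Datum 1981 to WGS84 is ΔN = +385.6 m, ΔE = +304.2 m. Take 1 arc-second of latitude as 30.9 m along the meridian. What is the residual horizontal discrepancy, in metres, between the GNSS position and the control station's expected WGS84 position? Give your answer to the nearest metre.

Observed coordinate differences: Δφ = +0.00359°, Δλ = +0.00338°.
Converting to metres (1° lat = 111240 m, cos φ = 0.769946): observed ΔN = 399.4 m, observed ΔE = 289.5 m.
Subtracting the expected shift leaves a residual of 399.4 − (385.6) = 13.8 m north and 289.5 − (304.2) = -14.7 m east.
Residual distance = √(13.8² + (-14.7)²) = 20.1 m.

20 m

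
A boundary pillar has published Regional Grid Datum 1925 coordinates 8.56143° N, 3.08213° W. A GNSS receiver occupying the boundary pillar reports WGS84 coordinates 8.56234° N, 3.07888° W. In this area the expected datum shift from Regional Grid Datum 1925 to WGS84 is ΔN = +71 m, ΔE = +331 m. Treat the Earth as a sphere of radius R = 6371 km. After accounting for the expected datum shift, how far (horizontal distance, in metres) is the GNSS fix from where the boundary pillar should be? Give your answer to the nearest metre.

40 m

Observed coordinate differences: Δφ = +0.00091°, Δλ = +0.00325°.
Converting to metres (1° lat = 111195 m, cos φ = 0.988857): observed ΔN = 101.2 m, observed ΔE = 357.4 m.
Subtracting the expected shift leaves a residual of 101.2 − (71) = 30.2 m north and 357.4 − (331) = 26.4 m east.
Residual distance = √(30.2² + 26.4²) = 40.1 m.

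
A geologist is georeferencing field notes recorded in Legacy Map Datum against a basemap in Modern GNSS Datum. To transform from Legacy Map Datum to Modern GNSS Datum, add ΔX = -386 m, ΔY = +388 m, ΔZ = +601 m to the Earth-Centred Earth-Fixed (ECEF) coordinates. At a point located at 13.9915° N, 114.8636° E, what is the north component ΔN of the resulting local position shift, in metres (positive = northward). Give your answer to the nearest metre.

At φ = 13.9915°, λ = 114.8636°: sin φ = 0.241778, cos φ = 0.970332, sin λ = 0.907311, cos λ = -0.420459.
ΔN = −sin φ cos λ·ΔX − sin φ sin λ·ΔY + cos φ·ΔZ = −(0.241778)(-0.420459)(-386) − (0.241778)(0.907311)(388) + (0.970332)(601) = 458.81 m.

ΔN = 459 m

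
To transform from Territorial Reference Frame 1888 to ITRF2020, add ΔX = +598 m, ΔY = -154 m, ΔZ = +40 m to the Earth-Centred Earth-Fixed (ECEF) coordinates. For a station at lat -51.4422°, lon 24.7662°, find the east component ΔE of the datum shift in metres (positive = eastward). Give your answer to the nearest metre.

The local east axis at (φ, λ) is (−sin λ, cos λ, 0), so ΔE = −sin(24.7662°)·598 + cos(24.7662°)·(-154) = -390.35 m.

ΔE = -390 m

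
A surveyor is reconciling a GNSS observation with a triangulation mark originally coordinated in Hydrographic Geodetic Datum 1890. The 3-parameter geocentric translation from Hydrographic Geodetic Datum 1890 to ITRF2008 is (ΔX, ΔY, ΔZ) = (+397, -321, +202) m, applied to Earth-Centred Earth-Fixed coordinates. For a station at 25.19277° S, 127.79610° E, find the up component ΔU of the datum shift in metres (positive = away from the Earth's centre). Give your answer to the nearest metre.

At φ = -25.19277°, λ = 127.79610°: sin φ = -0.425665, cos φ = 0.904881, sin λ = 0.790197, cos λ = -0.612853.
ΔU = cos φ cos λ·ΔX + cos φ sin λ·ΔY + sin φ·ΔZ = (0.904881)(-0.612853)(397) + (0.904881)(0.790197)(-321) + (-0.425665)(202) = -535.67 m.

ΔU = -536 m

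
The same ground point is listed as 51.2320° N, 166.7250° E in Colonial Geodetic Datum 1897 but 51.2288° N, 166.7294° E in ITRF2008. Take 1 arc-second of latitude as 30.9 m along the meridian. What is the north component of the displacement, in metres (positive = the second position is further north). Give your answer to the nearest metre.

Δφ = 51.2288° − 51.2320° = -0.0032°; Δλ = 166.7294° − 166.7250° = +0.0044°.
1° of latitude = 3600 × 30.90 = 111240 m.
ΔN = Δφ × 111240 = -356.0 m; ΔE = Δλ × 111240 × cos(51.2320°) = +0.0044 × 111240 × 0.626168 = 306.5 m.

ΔN = -356 m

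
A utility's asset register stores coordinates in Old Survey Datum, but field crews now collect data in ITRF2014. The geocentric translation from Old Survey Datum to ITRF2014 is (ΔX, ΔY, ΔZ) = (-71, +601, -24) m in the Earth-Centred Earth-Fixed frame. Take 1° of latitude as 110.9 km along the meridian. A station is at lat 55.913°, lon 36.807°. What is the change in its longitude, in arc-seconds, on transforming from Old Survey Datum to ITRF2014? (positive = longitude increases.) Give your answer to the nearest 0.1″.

sin φ = 0.828188, cos φ = 0.560451, sin λ = 0.599121, cos λ = 0.800658.
East component: ΔE = −sin λ·ΔX + cos λ·ΔY = −(0.599121)(-71) + (0.800658)(601) = 523.73 m.
1° of latitude spans 110900 m; at latitude φ, 1° of longitude spans that × cos φ = 62154.0 m, so Δλ = 523.73 / 62154.0 × 3600 = 30.335″.

Δλ = 30.3″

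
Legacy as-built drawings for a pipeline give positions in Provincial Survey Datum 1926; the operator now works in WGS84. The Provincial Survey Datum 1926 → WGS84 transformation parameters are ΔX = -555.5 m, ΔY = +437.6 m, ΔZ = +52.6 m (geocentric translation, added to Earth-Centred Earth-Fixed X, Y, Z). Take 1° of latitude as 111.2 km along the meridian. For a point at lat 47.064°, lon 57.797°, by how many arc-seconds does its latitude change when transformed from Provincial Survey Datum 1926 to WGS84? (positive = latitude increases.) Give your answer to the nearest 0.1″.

sin φ = 0.732115, cos φ = 0.681181, sin λ = 0.846165, cos λ = 0.532921.
North component: ΔN = −sin φ cos λ·ΔX − sin φ sin λ·ΔY + cos φ·ΔZ = −(0.732115)(0.532921)(-555.5) − (0.732115)(0.846165)(437.6) + (0.681181)(52.6) = -18.53 m.
1° of latitude spans 111200 m, so Δφ = -18.53 / 111200 × 3600 = -0.600″.

Δφ = -0.6″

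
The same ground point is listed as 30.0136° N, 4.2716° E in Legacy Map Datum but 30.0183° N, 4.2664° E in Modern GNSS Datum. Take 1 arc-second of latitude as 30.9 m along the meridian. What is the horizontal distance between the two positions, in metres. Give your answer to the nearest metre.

724 m

Δφ = 30.0183° − 30.0136° = +0.0047°; Δλ = 4.2664° − 4.2716° = -0.0052°.
1° of latitude = 3600 × 30.90 = 111240 m.
ΔN = Δφ × 111240 = 522.8 m; ΔE = Δλ × 111240 × cos(30.0136°) = -0.0052 × 111240 × 0.865907 = -500.9 m.
Distance = √(ΔE² + ΔN²) = √((-500.9)² + 522.8²) = 724.0 m.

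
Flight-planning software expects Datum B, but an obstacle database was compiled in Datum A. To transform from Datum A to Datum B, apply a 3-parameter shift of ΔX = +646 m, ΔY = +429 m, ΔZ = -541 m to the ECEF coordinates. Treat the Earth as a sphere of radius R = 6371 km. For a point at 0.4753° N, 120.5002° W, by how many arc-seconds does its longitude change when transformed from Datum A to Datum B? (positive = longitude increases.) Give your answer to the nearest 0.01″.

Δλ = 10.97″

sin φ = 0.008295, cos φ = 0.999966, sin λ = -0.861627, cos λ = -0.507541.
East component: ΔE = −sin λ·ΔX + cos λ·ΔY = −(-0.861627)(646) + (-0.507541)(429) = 338.88 m.
1° of latitude spans πR/180 = 111195 m; at latitude φ, 1° of longitude spans that × cos φ = 111191.1 m, so Δλ = 338.88 / 111191.1 × 3600 = 10.972″.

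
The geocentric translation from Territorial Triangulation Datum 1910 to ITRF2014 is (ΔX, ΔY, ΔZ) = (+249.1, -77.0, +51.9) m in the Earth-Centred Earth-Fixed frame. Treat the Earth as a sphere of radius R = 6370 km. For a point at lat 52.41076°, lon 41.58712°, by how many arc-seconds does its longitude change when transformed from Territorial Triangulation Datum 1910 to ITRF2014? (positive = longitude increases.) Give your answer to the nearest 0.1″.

Δλ = -11.8″

sin φ = 0.792404, cos φ = 0.609996, sin λ = 0.663758, cos λ = 0.747947.
East component: ΔE = −sin λ·ΔX + cos λ·ΔY = −(0.663758)(249.1) + (0.747947)(-77.0) = -222.93 m.
1° of latitude spans πR/180 = 111177 m; at latitude φ, 1° of longitude spans that × cos φ = 67817.9 m, so Δλ = -222.93 / 67817.9 × 3600 = -11.834″.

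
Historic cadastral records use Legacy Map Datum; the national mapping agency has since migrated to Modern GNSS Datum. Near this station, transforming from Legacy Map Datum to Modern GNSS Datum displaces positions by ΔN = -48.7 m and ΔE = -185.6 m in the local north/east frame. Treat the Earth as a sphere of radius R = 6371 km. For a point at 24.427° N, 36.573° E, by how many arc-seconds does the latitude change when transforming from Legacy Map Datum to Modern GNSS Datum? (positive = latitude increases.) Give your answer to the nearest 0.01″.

On a sphere of radius R, 1 rad of latitude = R, so Δφ = ΔN / R = -48.7 / 6371000 = -7.6440e-06 rad = -1.577″.

Δφ = -1.58″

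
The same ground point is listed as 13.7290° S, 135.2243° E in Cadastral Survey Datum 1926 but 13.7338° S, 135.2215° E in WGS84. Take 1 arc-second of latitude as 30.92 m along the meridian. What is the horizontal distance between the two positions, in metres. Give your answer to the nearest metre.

614 m

Δφ = -13.7338° − -13.7290° = -0.0048°; Δλ = 135.2215° − 135.2243° = -0.0028°.
1° of latitude = 3600 × 30.92 = 111312 m.
ΔN = Δφ × 111312 = -534.3 m; ΔE = Δλ × 111312 × cos(-13.7290°) = -0.0028 × 111312 × 0.971429 = -302.8 m.
Distance = √(ΔE² + ΔN²) = √((-302.8)² + (-534.3)²) = 614.1 m.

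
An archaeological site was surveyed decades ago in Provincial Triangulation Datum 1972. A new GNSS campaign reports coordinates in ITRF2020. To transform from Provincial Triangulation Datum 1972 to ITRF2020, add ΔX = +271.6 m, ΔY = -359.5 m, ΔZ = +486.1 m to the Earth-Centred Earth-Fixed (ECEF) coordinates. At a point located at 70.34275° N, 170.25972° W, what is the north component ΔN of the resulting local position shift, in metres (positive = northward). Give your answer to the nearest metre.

At φ = 70.34275°, λ = -170.25972°: sin φ = 0.941722, cos φ = 0.336393, sin λ = -0.169182, cos λ = -0.985585.
ΔN = −sin φ cos λ·ΔX − sin φ sin λ·ΔY + cos φ·ΔZ = −(0.941722)(-0.985585)(271.6) − (0.941722)(-0.169182)(-359.5) + (0.336393)(486.1) = 358.33 m.

ΔN = 358 m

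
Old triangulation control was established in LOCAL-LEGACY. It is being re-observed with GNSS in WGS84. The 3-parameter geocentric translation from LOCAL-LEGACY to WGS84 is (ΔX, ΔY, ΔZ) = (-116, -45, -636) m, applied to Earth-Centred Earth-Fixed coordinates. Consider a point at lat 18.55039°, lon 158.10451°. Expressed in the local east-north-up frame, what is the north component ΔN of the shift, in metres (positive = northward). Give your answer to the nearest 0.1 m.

The local north axis is (−sin φ cos λ, −sin φ sin λ, cos φ), giving ΔN = -34.242 + 5.339 − 602.956 = -631.86 m.

ΔN = -631.9 m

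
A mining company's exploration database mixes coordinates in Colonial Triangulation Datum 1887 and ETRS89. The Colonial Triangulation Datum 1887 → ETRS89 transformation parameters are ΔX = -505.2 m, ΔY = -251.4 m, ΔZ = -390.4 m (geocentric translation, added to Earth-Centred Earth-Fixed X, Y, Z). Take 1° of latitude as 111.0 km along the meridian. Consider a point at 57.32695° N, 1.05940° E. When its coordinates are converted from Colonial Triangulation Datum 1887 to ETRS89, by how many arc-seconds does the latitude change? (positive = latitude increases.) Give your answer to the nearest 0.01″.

sin φ = 0.841765, cos φ = 0.539844, sin λ = 0.018489, cos λ = 0.999829.
North component: ΔN = −sin φ cos λ·ΔX − sin φ sin λ·ΔY + cos φ·ΔZ = −(0.841765)(0.999829)(-505.2) − (0.841765)(0.018489)(-251.4) + (0.539844)(-390.4) = 218.34 m.
1° of latitude spans 111000 m, so Δφ = 218.34 / 111000 × 3600 = 7.081″.

Δφ = 7.08″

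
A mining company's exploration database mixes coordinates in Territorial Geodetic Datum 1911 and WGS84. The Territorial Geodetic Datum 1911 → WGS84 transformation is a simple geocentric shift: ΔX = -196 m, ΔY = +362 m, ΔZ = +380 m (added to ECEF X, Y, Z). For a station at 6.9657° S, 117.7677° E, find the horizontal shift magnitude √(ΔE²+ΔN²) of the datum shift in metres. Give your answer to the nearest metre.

427 m

At φ = -6.9657°, λ = 117.7677°: sin φ = -0.121275, cos φ = 0.992619, sin λ = 0.884844, cos λ = -0.465888.
ΔE = −sin λ·ΔX + cos λ·ΔY = −(0.884844)·(-196) + (-0.465888)·(362) = 4.78 m.
ΔN = −sin φ cos λ·ΔX − sin φ sin λ·ΔY + cos φ·ΔZ = −(-0.121275)(-0.465888)(-196) − (-0.121275)(0.884844)(362) + (0.992619)(380) = 427.12 m.
Horizontal magnitude = √(ΔE² + ΔN²) = √(4.78² + 427.12²) = 427.14 m.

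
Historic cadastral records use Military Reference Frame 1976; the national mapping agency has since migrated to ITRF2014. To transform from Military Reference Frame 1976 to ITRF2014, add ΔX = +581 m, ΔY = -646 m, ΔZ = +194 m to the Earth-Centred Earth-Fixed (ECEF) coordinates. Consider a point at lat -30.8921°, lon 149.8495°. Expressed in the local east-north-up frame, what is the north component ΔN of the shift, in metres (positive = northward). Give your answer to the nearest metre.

ΔN = -258 m

At φ = -30.8921°, λ = 149.8495°: sin φ = -0.513423, cos φ = 0.858136, sin λ = 0.502273, cos λ = -0.864709.
ΔN = −sin φ cos λ·ΔX − sin φ sin λ·ΔY + cos φ·ΔZ = −(-0.513423)(-0.864709)(581) − (-0.513423)(0.502273)(-646) + (0.858136)(194) = -258.05 m.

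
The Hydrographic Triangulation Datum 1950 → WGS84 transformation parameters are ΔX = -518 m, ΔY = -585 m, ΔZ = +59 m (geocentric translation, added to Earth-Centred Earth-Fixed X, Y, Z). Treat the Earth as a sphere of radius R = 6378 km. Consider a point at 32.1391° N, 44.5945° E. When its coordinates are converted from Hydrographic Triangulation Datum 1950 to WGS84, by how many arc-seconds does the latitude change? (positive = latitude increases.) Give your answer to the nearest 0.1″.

sin φ = 0.531977, cos φ = 0.846759, sin λ = 0.702085, cos λ = 0.712093.
North component: ΔN = −sin φ cos λ·ΔX − sin φ sin λ·ΔY + cos φ·ΔZ = −(0.531977)(0.712093)(-518) − (0.531977)(0.702085)(-585) + (0.846759)(59) = 464.68 m.
1° of latitude spans πR/180 = 111317 m, so Δφ = 464.68 / 111317 × 3600 = 15.028″.

Δφ = 15.0″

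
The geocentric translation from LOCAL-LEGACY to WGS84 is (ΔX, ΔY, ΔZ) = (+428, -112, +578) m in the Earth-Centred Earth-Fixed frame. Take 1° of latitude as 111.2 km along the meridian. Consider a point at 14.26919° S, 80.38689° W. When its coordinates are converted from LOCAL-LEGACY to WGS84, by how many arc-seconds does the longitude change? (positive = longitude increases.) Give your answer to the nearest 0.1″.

sin φ = -0.246478, cos φ = 0.969148, sin λ = -0.985958, cos λ = 0.166994.
East component: ΔE = −sin λ·ΔX + cos λ·ΔY = −(-0.985958)(428) + (0.166994)(-112) = 403.29 m.
1° of latitude spans 111200 m; at latitude φ, 1° of longitude spans that × cos φ = 107769.3 m, so Δλ = 403.29 / 107769.3 × 3600 = 13.472″.

Δλ = 13.5″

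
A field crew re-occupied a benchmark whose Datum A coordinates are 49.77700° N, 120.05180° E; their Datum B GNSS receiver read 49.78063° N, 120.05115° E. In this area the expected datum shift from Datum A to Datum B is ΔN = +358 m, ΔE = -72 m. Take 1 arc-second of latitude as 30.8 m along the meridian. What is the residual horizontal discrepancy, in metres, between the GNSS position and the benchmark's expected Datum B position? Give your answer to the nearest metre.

51 m

Observed coordinate differences: Δφ = +0.00363°, Δλ = -0.00065°.
Converting to metres (1° lat = 110880 m, cos φ = 0.645764): observed ΔN = 402.5 m, observed ΔE = -46.5 m.
Subtracting the expected shift leaves a residual of 402.5 − (358) = 44.5 m north and -46.5 − (-72) = 25.5 m east.
Residual distance = √(44.5² + 25.5²) = 51.3 m.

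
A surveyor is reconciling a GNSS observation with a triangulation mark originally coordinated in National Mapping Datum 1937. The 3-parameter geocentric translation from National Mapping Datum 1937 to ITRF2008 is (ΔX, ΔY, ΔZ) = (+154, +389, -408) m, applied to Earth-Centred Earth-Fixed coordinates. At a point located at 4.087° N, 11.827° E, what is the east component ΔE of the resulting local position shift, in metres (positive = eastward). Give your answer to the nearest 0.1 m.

ΔE = 349.2 m

At φ = 4.087°, λ = 11.827°: sin φ = 0.071271, cos φ = 0.997457, sin λ = 0.204957, cos λ = 0.978771.
ΔE = −sin λ·ΔX + cos λ·ΔY = −(0.204957)·(154) + (0.978771)·(389) = 349.18 m.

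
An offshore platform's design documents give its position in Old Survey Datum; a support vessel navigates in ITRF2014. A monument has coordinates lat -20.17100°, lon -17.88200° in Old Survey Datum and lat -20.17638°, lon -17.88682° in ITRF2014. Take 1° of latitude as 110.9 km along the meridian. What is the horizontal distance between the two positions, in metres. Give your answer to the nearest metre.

Δφ = -20.17638° − -20.17100° = -0.00538°; Δλ = -17.88682° − -17.88200° = -0.00482°.
ΔN = Δφ × 110900 = -596.6 m; ΔE = Δλ × 110900 × cos(-20.17100°) = -0.00482 × 110900 × 0.938668 = -501.8 m.
Distance = √(ΔE² + ΔN²) = √((-501.8)² + (-596.6)²) = 779.6 m.

780 m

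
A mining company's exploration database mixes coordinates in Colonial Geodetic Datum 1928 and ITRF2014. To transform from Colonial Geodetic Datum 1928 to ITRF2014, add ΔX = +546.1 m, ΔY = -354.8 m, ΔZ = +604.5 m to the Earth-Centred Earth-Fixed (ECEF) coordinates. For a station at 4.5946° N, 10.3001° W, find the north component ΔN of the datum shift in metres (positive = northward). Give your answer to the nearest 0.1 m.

At φ = 4.5946°, λ = -10.3001°: sin φ = 0.080105, cos φ = 0.996786, sin λ = -0.178804, cos λ = 0.983885.
ΔN = −sin φ cos λ·ΔX − sin φ sin λ·ΔY + cos φ·ΔZ = −(0.080105)(0.983885)(546.1) − (0.080105)(-0.178804)(-354.8) + (0.996786)(604.5) = 554.44 m.

ΔN = 554.4 m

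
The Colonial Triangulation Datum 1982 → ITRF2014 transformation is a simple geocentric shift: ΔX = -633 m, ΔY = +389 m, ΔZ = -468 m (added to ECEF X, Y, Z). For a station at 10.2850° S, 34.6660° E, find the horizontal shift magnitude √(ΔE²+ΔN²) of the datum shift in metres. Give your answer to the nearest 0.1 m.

At φ = -10.2850°, λ = 34.6660°: sin φ = -0.178545, cos φ = 0.983932, sin λ = 0.568792, cos λ = 0.822482.
ΔE = −sin λ·ΔX + cos λ·ΔY = −(0.568792)·(-633) + (0.822482)·(389) = 679.99 m.
ΔN = −sin φ cos λ·ΔX − sin φ sin λ·ΔY + cos φ·ΔZ = −(-0.178545)(0.822482)(-633) − (-0.178545)(0.568792)(389) + (0.983932)(-468) = -513.93 m.
Horizontal magnitude = √(ΔE² + ΔN²) = √(679.99² + (-513.93)²) = 852.36 m.

852.4 m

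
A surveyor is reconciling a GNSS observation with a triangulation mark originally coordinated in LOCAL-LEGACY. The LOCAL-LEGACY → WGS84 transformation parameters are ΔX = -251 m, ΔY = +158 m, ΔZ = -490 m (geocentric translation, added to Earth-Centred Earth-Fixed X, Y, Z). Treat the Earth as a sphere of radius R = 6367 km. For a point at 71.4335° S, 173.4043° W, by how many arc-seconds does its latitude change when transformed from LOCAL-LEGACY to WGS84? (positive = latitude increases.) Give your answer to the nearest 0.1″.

sin φ = -0.947955, cos φ = 0.318405, sin λ = -0.114863, cos λ = -0.993381.
North component: ΔN = −sin φ cos λ·ΔX − sin φ sin λ·ΔY + cos φ·ΔZ = −(-0.947955)(-0.993381)(-251) − (-0.947955)(-0.114863)(158) + (0.318405)(-490) = 63.14 m.
1° of latitude spans πR/180 = 111125 m, so Δφ = 63.14 / 111125 × 3600 = 2.045″.

Δφ = 2.0″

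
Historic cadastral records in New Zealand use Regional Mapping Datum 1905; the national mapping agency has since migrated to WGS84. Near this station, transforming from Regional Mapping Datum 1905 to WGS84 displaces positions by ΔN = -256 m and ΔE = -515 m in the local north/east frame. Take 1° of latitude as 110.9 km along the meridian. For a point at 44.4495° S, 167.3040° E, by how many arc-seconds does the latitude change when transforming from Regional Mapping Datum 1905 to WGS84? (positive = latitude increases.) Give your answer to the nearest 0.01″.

1° of latitude = 110.9 km, so Δφ = -256.0 / 110900 = -0.0023084° = -8.310″.

Δφ = -8.31″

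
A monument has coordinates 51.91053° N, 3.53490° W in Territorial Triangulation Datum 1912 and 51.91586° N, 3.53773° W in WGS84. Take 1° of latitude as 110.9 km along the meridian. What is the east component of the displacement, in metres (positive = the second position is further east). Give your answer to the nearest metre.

Δφ = 51.91586° − 51.91053° = +0.00533°; Δλ = -3.53773° − -3.53490° = -0.00283°.
ΔN = Δφ × 110900 = 591.1 m; ΔE = Δλ × 110900 × cos(51.91053°) = -0.00283 × 110900 × 0.616891 = -193.6 m.

ΔE = -194 m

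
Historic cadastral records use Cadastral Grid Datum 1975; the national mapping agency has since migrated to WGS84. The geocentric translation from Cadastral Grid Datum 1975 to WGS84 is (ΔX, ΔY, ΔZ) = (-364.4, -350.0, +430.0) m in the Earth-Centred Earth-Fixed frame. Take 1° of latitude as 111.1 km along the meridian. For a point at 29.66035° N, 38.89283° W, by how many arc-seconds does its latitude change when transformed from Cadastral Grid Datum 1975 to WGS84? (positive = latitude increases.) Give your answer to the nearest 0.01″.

sin φ = 0.494857, cos φ = 0.868974, sin λ = -0.627866, cos λ = 0.778322.
North component: ΔN = −sin φ cos λ·ΔX − sin φ sin λ·ΔY + cos φ·ΔZ = −(0.494857)(0.778322)(-364.4) − (0.494857)(-0.627866)(-350.0) + (0.868974)(430.0) = 405.26 m.
1° of latitude spans 111100 m, so Δφ = 405.26 / 111100 × 3600 = 13.132″.

Δφ = 13.13″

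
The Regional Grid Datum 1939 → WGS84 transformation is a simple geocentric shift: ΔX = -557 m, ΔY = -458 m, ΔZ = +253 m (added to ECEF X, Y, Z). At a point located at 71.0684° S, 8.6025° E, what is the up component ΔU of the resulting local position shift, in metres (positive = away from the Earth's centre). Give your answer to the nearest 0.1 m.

ΔU = -440.2 m

The local up (radial) axis is (cos φ cos λ, cos φ sin λ, sin φ), giving ΔU = -178.680 − 22.226 − 239.314 = -440.22 m.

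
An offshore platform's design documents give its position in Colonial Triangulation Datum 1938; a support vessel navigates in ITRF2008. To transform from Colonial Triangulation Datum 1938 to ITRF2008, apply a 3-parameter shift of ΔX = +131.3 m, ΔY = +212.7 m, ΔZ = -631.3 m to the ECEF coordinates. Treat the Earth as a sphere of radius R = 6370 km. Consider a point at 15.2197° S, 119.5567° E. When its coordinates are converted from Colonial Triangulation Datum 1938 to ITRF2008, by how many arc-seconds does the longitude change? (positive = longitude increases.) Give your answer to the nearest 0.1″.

sin φ = -0.262521, cos φ = 0.964926, sin λ = 0.869868, cos λ = -0.493285.
East component: ΔE = −sin λ·ΔX + cos λ·ΔY = −(0.869868)(131.3) + (-0.493285)(212.7) = -219.14 m.
1° of latitude spans πR/180 = 111177 m; at latitude φ, 1° of longitude spans that × cos φ = 107278.1 m, so Δλ = -219.14 / 107278.1 × 3600 = -7.354″.

Δλ = -7.4″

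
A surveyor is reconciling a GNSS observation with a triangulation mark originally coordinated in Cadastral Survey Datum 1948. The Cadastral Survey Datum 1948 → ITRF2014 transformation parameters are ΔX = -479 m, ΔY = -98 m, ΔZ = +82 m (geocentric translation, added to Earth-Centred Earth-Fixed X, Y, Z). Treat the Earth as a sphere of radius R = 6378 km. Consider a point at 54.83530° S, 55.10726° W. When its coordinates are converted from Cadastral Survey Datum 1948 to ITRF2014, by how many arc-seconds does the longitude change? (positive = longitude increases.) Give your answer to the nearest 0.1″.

sin φ = -0.817500, cos φ = 0.575929, sin λ = -0.820224, cos λ = 0.572042.
East component: ΔE = −sin λ·ΔX + cos λ·ΔY = −(-0.820224)(-479) + (0.572042)(-98) = -448.95 m.
1° of latitude spans πR/180 = 111317 m; at latitude φ, 1° of longitude spans that × cos φ = 64110.7 m, so Δλ = -448.95 / 64110.7 × 3600 = -25.210″.

Δλ = -25.2″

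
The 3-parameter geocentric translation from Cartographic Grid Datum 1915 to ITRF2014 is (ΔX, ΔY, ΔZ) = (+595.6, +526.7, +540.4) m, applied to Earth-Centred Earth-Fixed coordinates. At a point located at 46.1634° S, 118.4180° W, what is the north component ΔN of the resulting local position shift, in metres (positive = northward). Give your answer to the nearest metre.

ΔN = -164 m

At φ = -46.1634°, λ = -118.4180°: sin φ = -0.721318, cos φ = 0.692604, sin λ = -0.879499, cos λ = -0.475901.
ΔN = −sin φ cos λ·ΔX − sin φ sin λ·ΔY + cos φ·ΔZ = −(-0.721318)(-0.475901)(595.6) − (-0.721318)(-0.879499)(526.7) + (0.692604)(540.4) = -164.31 m.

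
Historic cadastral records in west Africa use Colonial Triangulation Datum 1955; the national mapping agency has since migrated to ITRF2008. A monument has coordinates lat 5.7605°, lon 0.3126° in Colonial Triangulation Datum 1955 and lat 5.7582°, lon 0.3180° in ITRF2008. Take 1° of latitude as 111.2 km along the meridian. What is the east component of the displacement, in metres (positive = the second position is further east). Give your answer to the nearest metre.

ΔE = 597 m

Δφ = 5.7582° − 5.7605° = -0.0023°; Δλ = 0.3180° − 0.3126° = +0.0054°.
ΔN = Δφ × 111200 = -255.8 m; ΔE = Δλ × 111200 × cos(5.7605°) = +0.0054 × 111200 × 0.994950 = 597.4 m.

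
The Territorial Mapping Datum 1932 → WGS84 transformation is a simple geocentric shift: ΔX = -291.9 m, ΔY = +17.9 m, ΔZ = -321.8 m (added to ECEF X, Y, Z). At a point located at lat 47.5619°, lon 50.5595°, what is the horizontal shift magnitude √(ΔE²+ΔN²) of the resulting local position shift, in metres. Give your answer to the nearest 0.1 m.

The local east axis at (φ, λ) is (−sin λ, cos λ, 0), so ΔE = −sin(50.5595°)·(-291.9) + cos(50.5595°)·17.9 = 236.80 m.
The local north axis is (−sin φ cos λ, −sin φ sin λ, cos φ), giving ΔN = 136.854 − 10.202 − 217.148 = -90.50 m.
Horizontal magnitude = √(ΔE² + ΔN²) = √(236.80² + (-90.50)²) = 253.50 m.

253.5 m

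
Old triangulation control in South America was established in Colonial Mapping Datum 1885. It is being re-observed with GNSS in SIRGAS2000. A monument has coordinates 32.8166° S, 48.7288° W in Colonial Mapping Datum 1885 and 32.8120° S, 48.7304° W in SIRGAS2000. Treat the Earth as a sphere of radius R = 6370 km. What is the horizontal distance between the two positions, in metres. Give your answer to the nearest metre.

Δφ = -32.8120° − -32.8166° = +0.0046°; Δλ = -48.7304° − -48.7288° = -0.0016°.
1° along a meridian = πR/180 = 111177 m.
ΔN = Δφ × 111177 = 511.4 m; ΔE = Δλ × 111177 × cos(-32.8166°) = -0.0016 × 111177 × 0.840410 = -149.5 m.
Distance = √(ΔE² + ΔN²) = √((-149.5)² + 511.4²) = 532.8 m.

533 m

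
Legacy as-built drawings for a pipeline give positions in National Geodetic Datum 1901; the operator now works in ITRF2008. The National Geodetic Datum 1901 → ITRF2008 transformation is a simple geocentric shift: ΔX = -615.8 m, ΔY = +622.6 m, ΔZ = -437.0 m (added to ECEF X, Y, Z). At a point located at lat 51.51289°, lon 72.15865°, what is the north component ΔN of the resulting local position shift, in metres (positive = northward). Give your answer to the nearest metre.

ΔN = -588 m

The local north axis is (−sin φ cos λ, −sin φ sin λ, cos φ), giving ΔN = 147.681 − 463.902 − 271.962 = -588.18 m.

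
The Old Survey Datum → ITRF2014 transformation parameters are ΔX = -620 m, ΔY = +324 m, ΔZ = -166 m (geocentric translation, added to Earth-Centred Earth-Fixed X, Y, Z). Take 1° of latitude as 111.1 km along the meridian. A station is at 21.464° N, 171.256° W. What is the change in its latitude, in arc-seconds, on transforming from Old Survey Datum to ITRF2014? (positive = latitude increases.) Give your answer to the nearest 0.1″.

Δφ = -11.7″

sin φ = 0.365917, cos φ = 0.930648, sin λ = -0.152020, cos λ = -0.988377.
North component: ΔN = −sin φ cos λ·ΔX − sin φ sin λ·ΔY + cos φ·ΔZ = −(0.365917)(-0.988377)(-620) − (0.365917)(-0.152020)(324) + (0.930648)(-166) = -360.70 m.
1° of latitude spans 111100 m, so Δφ = -360.70 / 111100 × 3600 = -11.688″.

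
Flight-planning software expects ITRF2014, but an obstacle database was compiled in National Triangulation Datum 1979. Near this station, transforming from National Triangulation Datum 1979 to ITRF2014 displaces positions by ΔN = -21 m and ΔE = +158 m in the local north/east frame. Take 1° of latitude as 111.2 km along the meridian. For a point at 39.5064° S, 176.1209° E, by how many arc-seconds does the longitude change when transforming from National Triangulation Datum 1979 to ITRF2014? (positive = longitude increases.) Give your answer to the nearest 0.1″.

At latitude -39.5064°, cos φ = 0.771554.
1° of longitude at this latitude = 111.2 × cos φ = 85.80 km, so Δλ = 158.0 / 85796.8 = 0.0018416° = 6.630″.

Δλ = 6.6″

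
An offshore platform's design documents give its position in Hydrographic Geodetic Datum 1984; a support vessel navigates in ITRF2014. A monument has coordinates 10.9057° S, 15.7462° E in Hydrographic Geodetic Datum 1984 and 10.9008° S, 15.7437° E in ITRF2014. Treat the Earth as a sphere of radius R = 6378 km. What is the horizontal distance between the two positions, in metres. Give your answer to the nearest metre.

610 m

Δφ = -10.9008° − -10.9057° = +0.0049°; Δλ = 15.7437° − 15.7462° = -0.0025°.
1° along a meridian = πR/180 = 111317 m.
ΔN = Δφ × 111317 = 545.5 m; ΔE = Δλ × 111317 × cos(-10.9057°) = -0.0025 × 111317 × 0.981940 = -273.3 m.
Distance = √(ΔE² + ΔN²) = √((-273.3)² + 545.5²) = 610.1 m.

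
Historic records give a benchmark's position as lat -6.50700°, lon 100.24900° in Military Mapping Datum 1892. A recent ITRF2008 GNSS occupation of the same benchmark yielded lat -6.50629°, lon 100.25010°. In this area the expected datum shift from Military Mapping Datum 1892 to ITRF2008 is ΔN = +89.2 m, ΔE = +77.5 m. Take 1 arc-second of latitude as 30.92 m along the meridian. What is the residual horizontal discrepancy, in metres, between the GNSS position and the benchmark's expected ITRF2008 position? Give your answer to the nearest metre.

45 m

Observed coordinate differences: Δφ = +0.00071°, Δλ = +0.00110°.
Converting to metres (1° lat = 111312 m, cos φ = 0.993558): observed ΔN = 79.0 m, observed ΔE = 121.7 m.
Subtracting the expected shift leaves a residual of 79.0 − (89.2) = -10.2 m north and 121.7 − (77.5) = 44.2 m east.
Residual distance = √((-10.2)² + 44.2²) = 45.3 m.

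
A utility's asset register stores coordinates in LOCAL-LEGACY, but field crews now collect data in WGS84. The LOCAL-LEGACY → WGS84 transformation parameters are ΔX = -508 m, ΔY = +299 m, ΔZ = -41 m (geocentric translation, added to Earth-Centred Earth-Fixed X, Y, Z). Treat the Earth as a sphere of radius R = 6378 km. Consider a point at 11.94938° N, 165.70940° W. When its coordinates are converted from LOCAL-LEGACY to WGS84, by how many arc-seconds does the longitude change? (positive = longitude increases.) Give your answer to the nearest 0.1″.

sin φ = 0.207047, cos φ = 0.978331, sin λ = -0.246840, cos λ = -0.969056.
East component: ΔE = −sin λ·ΔX + cos λ·ΔY = −(-0.246840)(-508) + (-0.969056)(299) = -415.14 m.
1° of latitude spans πR/180 = 111317 m; at latitude φ, 1° of longitude spans that × cos φ = 108905.0 m, so Δλ = -415.14 / 108905.0 × 3600 = -13.723″.

Δλ = -13.7″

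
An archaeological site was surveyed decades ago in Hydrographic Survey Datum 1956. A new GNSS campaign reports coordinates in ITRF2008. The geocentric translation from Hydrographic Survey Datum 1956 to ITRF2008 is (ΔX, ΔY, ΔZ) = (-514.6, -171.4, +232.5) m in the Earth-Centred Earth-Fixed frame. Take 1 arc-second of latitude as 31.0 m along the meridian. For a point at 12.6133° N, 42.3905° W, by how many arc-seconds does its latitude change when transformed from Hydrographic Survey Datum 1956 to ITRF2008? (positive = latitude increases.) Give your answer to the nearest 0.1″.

sin φ = 0.218370, cos φ = 0.975866, sin λ = -0.674180, cos λ = 0.738567.
North component: ΔN = −sin φ cos λ·ΔX − sin φ sin λ·ΔY + cos φ·ΔZ = −(0.218370)(0.738567)(-514.6) − (0.218370)(-0.674180)(-171.4) + (0.975866)(232.5) = 284.65 m.
1° of latitude spans 3600 × 31.00 = 111600 m, so Δφ = 284.65 / 111600 × 3600 = 9.182″.

Δφ = 9.2″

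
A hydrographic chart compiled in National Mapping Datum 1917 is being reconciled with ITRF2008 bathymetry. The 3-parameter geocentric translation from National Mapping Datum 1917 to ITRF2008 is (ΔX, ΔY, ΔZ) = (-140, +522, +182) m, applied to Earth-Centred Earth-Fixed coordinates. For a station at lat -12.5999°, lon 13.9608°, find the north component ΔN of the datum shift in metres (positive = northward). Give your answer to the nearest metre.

ΔN = 175 m

The local north axis is (−sin φ cos λ, −sin φ sin λ, cos φ), giving ΔN = -29.638 + 27.472 + 177.617 = 175.45 m.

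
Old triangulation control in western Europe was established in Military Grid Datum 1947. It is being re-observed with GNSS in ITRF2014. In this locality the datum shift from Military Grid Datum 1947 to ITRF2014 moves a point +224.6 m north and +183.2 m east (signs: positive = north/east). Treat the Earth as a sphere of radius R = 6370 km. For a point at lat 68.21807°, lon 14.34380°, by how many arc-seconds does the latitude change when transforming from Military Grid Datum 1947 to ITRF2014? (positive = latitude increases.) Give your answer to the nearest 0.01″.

Δφ = 7.27″

On a sphere of radius R, 1 rad of latitude = R, so Δφ = ΔN / R = 224.6 / 6370000 = 3.5259e-05 rad = 7.273″.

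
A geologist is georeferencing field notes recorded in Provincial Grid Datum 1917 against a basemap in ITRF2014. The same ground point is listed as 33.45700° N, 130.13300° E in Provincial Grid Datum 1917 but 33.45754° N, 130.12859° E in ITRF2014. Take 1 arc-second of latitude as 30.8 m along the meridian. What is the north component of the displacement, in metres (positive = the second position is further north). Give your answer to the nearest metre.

Δφ = 33.45754° − 33.45700° = +0.00054°; Δλ = 130.12859° − 130.13300° = -0.00441°.
1° of latitude = 3600 × 30.80 = 110880 m.
ΔN = Δφ × 110880 = 59.9 m; ΔE = Δλ × 110880 × cos(33.45700°) = -0.00441 × 110880 × 0.834300 = -408.0 m.

ΔN = 60 m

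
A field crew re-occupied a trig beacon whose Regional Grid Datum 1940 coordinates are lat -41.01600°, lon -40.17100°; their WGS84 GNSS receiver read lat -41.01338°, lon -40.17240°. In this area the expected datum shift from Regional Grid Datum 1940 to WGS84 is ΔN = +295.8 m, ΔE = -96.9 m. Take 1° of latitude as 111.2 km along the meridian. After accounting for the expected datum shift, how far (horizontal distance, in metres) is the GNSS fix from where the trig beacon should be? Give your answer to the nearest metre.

Observed coordinate differences: Δφ = +0.00262°, Δλ = -0.00140°.
Converting to metres (1° lat = 111200 m, cos φ = 0.754526): observed ΔN = 291.3 m, observed ΔE = -117.5 m.
Subtracting the expected shift leaves a residual of 291.3 − (295.8) = -4.5 m north and -117.5 − (-96.9) = -20.6 m east.
Residual distance = √((-4.5)² + (-20.6)²) = 21.0 m.

21 m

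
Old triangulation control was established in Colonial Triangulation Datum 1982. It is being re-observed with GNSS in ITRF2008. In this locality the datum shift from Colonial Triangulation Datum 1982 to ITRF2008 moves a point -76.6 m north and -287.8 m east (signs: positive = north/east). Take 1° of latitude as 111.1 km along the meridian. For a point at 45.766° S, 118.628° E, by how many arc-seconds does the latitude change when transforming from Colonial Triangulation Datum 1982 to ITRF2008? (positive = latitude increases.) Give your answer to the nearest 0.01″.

1° of latitude = 111.1 km, so Δφ = -76.6 / 111100 = -0.0006895° = -2.482″.

Δφ = -2.48″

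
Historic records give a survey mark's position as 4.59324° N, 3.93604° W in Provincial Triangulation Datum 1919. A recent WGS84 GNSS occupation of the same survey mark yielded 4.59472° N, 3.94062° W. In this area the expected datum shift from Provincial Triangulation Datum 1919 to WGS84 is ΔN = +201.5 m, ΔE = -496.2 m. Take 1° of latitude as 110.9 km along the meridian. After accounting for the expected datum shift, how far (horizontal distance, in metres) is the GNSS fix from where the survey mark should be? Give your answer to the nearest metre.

39 m

Observed coordinate differences: Δφ = +0.00148°, Δλ = -0.00458°.
Converting to metres (1° lat = 110900 m, cos φ = 0.996788): observed ΔN = 164.1 m, observed ΔE = -506.3 m.
Subtracting the expected shift leaves a residual of 164.1 − (201.5) = -37.4 m north and -506.3 − (-496.2) = -10.1 m east.
Residual distance = √((-37.4)² + (-10.1)²) = 38.7 m.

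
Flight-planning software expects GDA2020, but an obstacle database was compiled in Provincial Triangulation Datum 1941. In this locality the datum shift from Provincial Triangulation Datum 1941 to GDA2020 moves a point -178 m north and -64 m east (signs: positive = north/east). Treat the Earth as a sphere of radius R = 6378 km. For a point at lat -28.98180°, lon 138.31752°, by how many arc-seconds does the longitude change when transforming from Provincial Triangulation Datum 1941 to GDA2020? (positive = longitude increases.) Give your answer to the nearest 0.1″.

Δλ = -2.4″

At latitude -28.98180°, cos φ = 0.874774.
One radian of longitude at latitude φ spans R cos φ, so Δλ = ΔE / (R cos φ) = -64.0 / (6378000 × 0.874774) = -1.1471e-05 rad = -2.366″.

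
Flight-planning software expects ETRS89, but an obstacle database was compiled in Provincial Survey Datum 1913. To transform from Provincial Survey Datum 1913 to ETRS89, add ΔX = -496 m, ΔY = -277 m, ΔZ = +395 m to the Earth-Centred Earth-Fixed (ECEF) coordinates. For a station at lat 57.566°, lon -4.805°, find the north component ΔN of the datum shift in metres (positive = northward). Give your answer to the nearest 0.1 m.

ΔN = 609.4 m

At φ = 57.566°, λ = -4.805°: sin φ = 0.844010, cos φ = 0.536328, sin λ = -0.083765, cos λ = 0.996486.
ΔN = −sin φ cos λ·ΔX − sin φ sin λ·ΔY + cos φ·ΔZ = −(0.844010)(0.996486)(-496) − (0.844010)(-0.083765)(-277) + (0.536328)(395) = 609.42 m.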